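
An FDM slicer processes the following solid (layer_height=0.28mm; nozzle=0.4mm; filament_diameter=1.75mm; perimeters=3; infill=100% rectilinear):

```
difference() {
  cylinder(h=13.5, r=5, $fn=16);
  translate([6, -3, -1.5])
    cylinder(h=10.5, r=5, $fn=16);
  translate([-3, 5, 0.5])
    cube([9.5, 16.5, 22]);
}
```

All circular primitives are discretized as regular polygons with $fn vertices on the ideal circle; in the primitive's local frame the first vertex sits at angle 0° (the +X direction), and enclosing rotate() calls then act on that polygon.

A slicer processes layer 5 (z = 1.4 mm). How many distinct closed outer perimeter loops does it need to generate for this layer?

At z = 1.4 mm: the r=5 cylinder contributes a regular 16-gon of circumradius 5; the cylinder at (6, -3): section is a regular 16-gon, circumradius r=5; the cube at (-3, 5) is present — its section is the full 9.5×16.5 rectangle; After the difference (first − rest): starting from the r=5 cylinder, the r=5 cylinder at (6, -3) partially overlaps it — only the 15.85 mm² overlap (of its 76.54 mm²) is removed, clipping the outline; the 9.5×16.5 cube at (-3, 5) misses the remaining region (no effect) — 1 connected region. The result has 1 disconnected region.

1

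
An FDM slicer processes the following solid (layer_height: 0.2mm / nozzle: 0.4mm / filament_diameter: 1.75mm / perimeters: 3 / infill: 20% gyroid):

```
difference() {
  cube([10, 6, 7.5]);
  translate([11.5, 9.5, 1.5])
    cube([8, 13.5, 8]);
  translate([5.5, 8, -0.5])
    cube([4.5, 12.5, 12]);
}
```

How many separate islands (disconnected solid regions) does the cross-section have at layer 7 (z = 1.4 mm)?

1

At z = 1.4 mm: the cube (footprint 10×6) is included at this height; the cube at (11.5, 9.5) is not intersected at this z (z outside [1.5, 9.5]); the cube at (5.5, 8) is present — its section is the full 4.5×12.5 rectangle; Subtracting the remaining from the first: starting from the 10×6 cube, the 4.5×12.5 cube at (5.5, 8) misses the remaining region (no effect) — 1 connected region. Overall, the cross-section is a single solid region. Island count = 1.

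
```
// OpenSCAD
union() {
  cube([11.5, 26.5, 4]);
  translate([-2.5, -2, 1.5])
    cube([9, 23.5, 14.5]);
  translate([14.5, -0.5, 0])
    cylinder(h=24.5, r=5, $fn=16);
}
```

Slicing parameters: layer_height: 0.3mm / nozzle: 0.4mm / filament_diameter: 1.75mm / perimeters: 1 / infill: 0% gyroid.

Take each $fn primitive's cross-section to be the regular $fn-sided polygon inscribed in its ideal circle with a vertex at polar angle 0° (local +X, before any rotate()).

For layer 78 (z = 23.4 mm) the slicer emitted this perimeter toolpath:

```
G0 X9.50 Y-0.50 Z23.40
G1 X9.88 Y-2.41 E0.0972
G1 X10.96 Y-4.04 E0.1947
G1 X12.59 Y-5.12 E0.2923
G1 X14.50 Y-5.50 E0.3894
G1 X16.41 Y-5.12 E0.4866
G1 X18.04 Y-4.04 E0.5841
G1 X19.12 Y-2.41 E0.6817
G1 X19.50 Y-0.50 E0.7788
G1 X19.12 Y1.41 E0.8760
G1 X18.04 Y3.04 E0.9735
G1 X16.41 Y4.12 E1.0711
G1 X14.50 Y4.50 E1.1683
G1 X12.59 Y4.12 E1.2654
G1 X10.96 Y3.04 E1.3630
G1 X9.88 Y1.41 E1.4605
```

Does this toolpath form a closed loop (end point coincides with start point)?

no

Start point (G0): (9.50, -0.50). End point (last G1): the path does not return to the start — open.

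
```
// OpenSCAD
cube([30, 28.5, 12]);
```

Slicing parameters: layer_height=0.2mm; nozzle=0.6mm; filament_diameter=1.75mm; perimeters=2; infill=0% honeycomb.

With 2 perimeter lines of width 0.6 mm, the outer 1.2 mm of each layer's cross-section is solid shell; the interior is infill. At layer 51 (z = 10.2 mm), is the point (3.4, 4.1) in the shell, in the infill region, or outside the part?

At z = 10.2 mm: the cube (footprint 30×28.5) is included at this height. Overall, the cross-section is a single solid region. The nearest boundary edge runs (0.00, 28.50)→(0.00, 0.00); distance from the point to it = 3.40 mm. The point is inside the cross-section and 3.40 mm from the nearest boundary — more than the 1.2 mm shell width (2 × 0.6), so it's in the infill interior.

infill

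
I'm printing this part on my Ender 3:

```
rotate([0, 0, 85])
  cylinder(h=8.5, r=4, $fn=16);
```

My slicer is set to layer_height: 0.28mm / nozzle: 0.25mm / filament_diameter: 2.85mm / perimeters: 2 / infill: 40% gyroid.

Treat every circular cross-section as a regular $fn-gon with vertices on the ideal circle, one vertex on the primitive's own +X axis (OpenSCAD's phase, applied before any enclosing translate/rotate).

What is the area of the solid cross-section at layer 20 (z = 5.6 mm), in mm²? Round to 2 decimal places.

At z = 5.6 mm: the r=4 cylinder contributes a regular 16-gon of circumradius 4 (area = (16/2)·4.000²·sin(360°/16) = 48.98 mm²); (rotated 85° about Z; rotation is an isometry so areas/perimeters/island counts are preserved). Overall, the cross-section is a single solid region. Net area = 48.98 mm².

48.98 mm²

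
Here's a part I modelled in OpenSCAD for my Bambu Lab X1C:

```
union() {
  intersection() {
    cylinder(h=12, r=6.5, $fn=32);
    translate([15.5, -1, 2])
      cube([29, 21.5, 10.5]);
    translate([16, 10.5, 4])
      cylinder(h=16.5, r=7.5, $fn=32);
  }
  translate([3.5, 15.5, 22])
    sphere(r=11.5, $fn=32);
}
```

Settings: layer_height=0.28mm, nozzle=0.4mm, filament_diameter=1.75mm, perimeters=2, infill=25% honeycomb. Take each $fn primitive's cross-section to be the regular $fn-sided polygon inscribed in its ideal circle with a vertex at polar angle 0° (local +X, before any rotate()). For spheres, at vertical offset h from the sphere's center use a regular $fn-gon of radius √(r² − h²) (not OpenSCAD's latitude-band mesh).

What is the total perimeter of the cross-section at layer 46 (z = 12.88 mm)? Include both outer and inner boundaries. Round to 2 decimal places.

At z = 12.88 mm: the cylinder is absent (z outside [0, 12]); the cube at (15.5, -1) is absent (z outside [2, 12.5]); the r=7.5 cylinder at (16, 10.5) contributes a regular 32-gon of circumradius 7.5 (perimeter = 2·32·7.500·sin(180°/32) = 47.05 mm); Taking the intersection: at least one operand is absent at this height, so nothing remains; the r=11.5 sphere at (3.5, 15.5) slices to a regular 32-gon of circumradius 7.005 (√(r²−h²) with h=9.12 from center) (perimeter = 2·32·7.005·sin(180°/32) = 43.95 mm); Taking the union: only the r=11.5 sphere at (3.5, 15.5) is present, so the union is just that shape — boundary = 43.95 mm. Overall, the cross-section is a single solid region. Total boundary length (outer) = 43.95 mm.

43.95 mm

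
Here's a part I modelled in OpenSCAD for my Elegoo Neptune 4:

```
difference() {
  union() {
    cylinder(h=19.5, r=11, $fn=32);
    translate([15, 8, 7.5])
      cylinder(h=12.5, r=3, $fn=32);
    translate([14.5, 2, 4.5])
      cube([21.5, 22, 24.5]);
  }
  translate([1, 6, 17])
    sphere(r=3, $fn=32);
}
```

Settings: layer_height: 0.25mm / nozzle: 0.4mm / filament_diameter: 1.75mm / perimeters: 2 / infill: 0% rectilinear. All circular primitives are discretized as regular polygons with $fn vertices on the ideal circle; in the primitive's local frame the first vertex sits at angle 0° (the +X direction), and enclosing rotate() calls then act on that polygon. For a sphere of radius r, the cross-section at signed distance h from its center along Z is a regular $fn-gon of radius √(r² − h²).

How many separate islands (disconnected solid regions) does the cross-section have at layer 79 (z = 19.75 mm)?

At z = 19.75 mm: the cylinder is not intersected at this z (z outside [0, 19.5]); the r=3 cylinder at (15, 8) contributes a regular 32-gon of circumradius 3; the 21.5×22 cube at (14.5, 2) contributes its full rectangle; Merging all regions: the regions partially overlap (shared area 17.02 mm²), so overlapping operands fuse into one piece — 1 connected region; the sphere at (1, 6): section is a regular 32-gon, circumradius = √(r²−h²) = √(3²−2.75²) = 1.199; After the difference (first − rest): starting from the result so far, the r=3 sphere at (1, 6) misses the remaining region (no effect) — 1 connected region. Overall, the cross-section is a single solid region. Island count = 1.

1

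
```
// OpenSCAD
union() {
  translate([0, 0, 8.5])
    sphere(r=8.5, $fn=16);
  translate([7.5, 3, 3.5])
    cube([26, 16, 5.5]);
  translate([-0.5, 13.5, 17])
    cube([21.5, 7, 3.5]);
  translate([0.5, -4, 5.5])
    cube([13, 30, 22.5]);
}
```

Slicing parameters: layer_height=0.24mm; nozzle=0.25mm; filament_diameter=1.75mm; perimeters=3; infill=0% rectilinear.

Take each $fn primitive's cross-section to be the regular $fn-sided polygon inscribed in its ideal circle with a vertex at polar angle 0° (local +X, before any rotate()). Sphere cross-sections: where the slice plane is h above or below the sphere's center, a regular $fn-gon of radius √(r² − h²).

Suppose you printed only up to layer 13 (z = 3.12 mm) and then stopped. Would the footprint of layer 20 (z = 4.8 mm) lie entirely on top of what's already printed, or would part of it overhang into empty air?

Compare the two slices. At z = 3.12: the sphere: section is a regular 16-gon, circumradius = √(r²−h²) = √(8.5²−5.38²) = 6.581 (area = (16/2)·6.581²·sin(360°/16) = 132.58 mm²); the cube at (7.5, 3) is not intersected at this z (z outside [3.5, 9]); the cube at (-0.5, 13.5) is not intersected at this z (z outside [17, 20.5]); the cube at (0.5, -4) does not reach this height (z outside [5.5, 28]); Combining (union): only the r=8.5 sphere is present, so the union is just that shape — area = 132.58 mm². At z = 4.8: the sphere: section is a regular 16-gon, circumradius = √(r²−h²) = √(8.5²−3.7²) = 7.652 (area = (16/2)·7.652²·sin(360°/16) = 179.28 mm²); the cube at (7.5, 3) is present — its section is the full 26×16 rectangle (area 416.00 mm²); the cube at (-0.5, 13.5) is absent (z outside [17, 20.5]); the cube at (0.5, -4) is absent (z outside [5.5, 28]); Taking the union: the 2 present regions are separate (no shared area or edge), so areas and boundary lengths simply add and each stays a separate island — area = 595.28 mm². Checking containment: at z = 4.8 the cross-section extends beyond the z = 3.12 cross-section by about 462.70 mm².

part overhangs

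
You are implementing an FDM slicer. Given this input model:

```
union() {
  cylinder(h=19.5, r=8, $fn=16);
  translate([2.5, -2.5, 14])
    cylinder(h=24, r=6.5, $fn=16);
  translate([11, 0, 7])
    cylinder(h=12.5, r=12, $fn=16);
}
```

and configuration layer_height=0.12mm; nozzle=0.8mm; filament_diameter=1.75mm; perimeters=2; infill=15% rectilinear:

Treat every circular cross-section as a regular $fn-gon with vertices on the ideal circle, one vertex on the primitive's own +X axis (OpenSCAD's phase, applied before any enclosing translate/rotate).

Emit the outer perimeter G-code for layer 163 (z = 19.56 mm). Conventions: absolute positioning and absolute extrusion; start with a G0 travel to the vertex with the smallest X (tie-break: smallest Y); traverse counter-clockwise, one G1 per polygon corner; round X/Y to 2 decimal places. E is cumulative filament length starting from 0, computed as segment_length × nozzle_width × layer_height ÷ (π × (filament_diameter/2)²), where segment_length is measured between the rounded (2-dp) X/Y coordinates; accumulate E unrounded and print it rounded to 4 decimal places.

G0 X-4.00 Y-2.50 Z19.56
G1 X-3.51 Y-4.99 E0.1013
G1 X-2.10 Y-7.10 E0.2026
G1 X0.01 Y-8.51 E0.3039
G1 X2.50 Y-9.00 E0.4051
G1 X4.99 Y-8.51 E0.5064
G1 X7.10 Y-7.10 E0.6077
G1 X8.51 Y-4.99 E0.7090
G1 X9.00 Y-2.50 E0.8103
G1 X8.51 Y-0.01 E0.9116
G1 X7.10 Y2.10 E1.0129
G1 X4.99 Y3.51 E1.1142
G1 X2.50 Y4.00 E1.2154
G1 X0.01 Y3.51 E1.3167
G1 X-2.10 Y2.10 E1.4180
G1 X-3.51 Y-0.01 E1.5193
G1 X-4.00 Y-2.50 E1.6206

At z = 19.56 mm: the cylinder is not intersected at this z (z outside [0, 19.5]); the r=6.5 cylinder at (2.5, -2.5) contributes a regular 16-gon of circumradius 6.5; the cylinder at (11, 0) does not reach this height (z outside [7, 19.5]); Taking the union: only the r=6.5 cylinder at (2.5, -2.5) is present, so the union is just that shape — 1 connected region. The outline is a single polygon with 16 vertices. Extrusion per mm of travel: 0.8 × 0.12 / (π × 0.875²) = 0.039912. Accumulating E over each segment gives final E = 1.6206.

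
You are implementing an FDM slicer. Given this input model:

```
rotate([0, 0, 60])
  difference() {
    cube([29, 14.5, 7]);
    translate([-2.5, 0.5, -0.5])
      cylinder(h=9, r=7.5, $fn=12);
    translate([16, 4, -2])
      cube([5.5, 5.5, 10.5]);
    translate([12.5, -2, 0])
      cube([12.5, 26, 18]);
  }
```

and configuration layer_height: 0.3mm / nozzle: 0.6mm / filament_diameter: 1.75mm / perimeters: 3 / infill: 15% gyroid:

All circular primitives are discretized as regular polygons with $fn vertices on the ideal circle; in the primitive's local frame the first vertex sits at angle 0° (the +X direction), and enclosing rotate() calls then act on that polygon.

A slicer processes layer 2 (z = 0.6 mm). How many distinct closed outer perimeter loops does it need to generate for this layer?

At z = 0.6 mm: the cube (footprint 29×14.5) is included at this height; the r=7.5 cylinder at (-2.5, 0.5) gives a regular 12-gon of circumradius 7.5 (constant along its height); the cube at (16, 4) (footprint 5.5×5.5) is included at this height; the cube at (12.5, -2) is present — its section is the full 12.5×26 rectangle; Subtracting the remaining from the first: starting from the 29×14.5 cube, the r=7.5 cylinder at (-2.5, 0.5) partially overlaps it — only the 26.74 mm² overlap (of its 168.75 mm²) is removed, clipping the outline; the 5.5×5.5 cube at (16, 4) lies wholly inside it (removes its full 30.25 mm² and its 22.00 mm outline becomes a hole wall); the 12.5×26 cube at (12.5, -2) partially overlaps it — only the 151.00 mm² overlap (of its 325.00 mm²) is removed, clipping the outline — 2 connected regions; (whole slice rotated 60° about Z — lengths, areas and connectivity unchanged). The result has 2 disconnected regions.

2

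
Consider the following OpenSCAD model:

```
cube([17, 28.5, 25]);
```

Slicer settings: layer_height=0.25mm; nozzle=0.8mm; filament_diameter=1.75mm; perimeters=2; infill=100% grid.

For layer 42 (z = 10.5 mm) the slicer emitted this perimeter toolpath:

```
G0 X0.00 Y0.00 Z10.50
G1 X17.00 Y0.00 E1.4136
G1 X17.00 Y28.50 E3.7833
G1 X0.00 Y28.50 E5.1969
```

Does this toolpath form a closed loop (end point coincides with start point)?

no

Start point (G0): (0.00, 0.00). End point (last G1): the path does not return to the start — open.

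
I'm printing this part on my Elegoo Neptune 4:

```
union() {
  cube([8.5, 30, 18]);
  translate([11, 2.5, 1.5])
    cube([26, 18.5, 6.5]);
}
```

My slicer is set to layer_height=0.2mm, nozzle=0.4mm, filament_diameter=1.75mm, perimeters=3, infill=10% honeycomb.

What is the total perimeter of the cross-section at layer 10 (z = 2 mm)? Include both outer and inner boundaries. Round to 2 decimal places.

166.00 mm

At z = 2 mm: the cube is present — its section is the full 8.5×30 rectangle (perimeter 77.00 mm); the cube at (11, 2.5) (footprint 26×18.5) is included at this height (perimeter 89.00 mm); Merging all regions: the 2 present regions are separate (no shared area or edge), so areas and boundary lengths simply add and each stays a separate island — boundary = 166.00 mm. Overall, the cross-section has 2 separate islands. Total boundary length (outer) = 166.00 mm.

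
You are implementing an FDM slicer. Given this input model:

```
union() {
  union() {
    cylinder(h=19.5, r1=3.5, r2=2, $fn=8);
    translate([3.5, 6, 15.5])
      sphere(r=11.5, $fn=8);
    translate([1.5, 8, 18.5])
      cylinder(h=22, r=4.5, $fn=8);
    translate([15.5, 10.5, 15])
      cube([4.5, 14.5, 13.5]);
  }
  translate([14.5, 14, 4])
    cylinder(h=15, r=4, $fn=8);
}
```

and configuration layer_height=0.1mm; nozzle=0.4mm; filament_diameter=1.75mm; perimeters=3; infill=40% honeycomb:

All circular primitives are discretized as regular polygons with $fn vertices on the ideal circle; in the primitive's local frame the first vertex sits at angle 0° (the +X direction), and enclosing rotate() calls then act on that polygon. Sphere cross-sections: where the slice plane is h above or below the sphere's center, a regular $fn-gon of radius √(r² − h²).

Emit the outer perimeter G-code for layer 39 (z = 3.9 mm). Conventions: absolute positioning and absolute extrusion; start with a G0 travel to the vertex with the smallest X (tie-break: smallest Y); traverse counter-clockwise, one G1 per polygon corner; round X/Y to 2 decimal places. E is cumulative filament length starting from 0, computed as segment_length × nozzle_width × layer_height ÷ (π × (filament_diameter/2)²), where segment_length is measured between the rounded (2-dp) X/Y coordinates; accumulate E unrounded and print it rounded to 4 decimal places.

At z = 3.9 mm: the cone (r1=3.5→r2=2) has section circumradius 3.200 here — a regular 8-gon; the sphere at (3.5, 6) is not intersected at this z (|z−center|=11.600 > r=11.5); the cylinder at (1.5, 8) does not reach this height (z outside [18.5, 40.5]); the cube at (15.5, 10.5) is not intersected at this z (z outside [15, 28.5]); Combining (union): only the cone is present, so the union is just that shape — 1 connected region; the cylinder at (14.5, 14) is not intersected at this z (z outside [4, 19]); Merging all regions: only that combined region is present, so the union is just that shape — 1 connected region. The outline is a single polygon with 8 vertices. Extrusion per mm of travel: 0.4 × 0.1 / (π × 0.875²) = 0.016630. Accumulating E over each segment gives final E = 0.3256.

G0 X-3.20 Y0.00 Z3.90
G1 X-2.26 Y-2.26 E0.0407
G1 X0.00 Y-3.20 E0.0814
G1 X2.26 Y-2.26 E0.1221
G1 X3.20 Y0.00 E0.1628
G1 X2.26 Y2.26 E0.2035
G1 X0.00 Y3.20 E0.2442
G1 X-2.26 Y2.26 E0.2849
G1 X-3.20 Y0.00 E0.3256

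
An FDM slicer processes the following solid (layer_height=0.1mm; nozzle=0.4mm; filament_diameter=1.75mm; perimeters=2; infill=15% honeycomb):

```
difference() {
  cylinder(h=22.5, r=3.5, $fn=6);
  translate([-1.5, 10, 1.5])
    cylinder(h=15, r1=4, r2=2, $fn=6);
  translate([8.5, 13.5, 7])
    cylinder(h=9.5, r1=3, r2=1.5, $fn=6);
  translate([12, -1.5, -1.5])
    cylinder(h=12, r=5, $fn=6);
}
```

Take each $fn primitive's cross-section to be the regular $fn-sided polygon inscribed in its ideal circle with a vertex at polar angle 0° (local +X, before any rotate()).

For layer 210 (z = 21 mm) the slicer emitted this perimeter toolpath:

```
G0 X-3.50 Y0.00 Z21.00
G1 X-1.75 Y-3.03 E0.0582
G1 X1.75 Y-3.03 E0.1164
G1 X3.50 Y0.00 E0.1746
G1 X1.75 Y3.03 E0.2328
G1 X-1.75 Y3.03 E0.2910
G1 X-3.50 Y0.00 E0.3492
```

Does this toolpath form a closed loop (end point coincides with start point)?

Start point (G0): (-3.50, 0.00). End point (last G1): the path returns to the start — closed.

yes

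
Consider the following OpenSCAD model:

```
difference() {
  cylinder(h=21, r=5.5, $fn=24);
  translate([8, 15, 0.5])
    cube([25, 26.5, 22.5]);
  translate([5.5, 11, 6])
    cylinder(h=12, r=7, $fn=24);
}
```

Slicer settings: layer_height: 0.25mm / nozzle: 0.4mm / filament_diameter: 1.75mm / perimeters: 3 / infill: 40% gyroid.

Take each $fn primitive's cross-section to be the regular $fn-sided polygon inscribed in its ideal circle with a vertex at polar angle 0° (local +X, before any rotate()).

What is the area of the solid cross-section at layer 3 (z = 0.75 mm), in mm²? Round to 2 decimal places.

93.95 mm²

At z = 0.75 mm: the r=5.5 cylinder gives a regular 24-gon of circumradius 5.5 (constant along its height) (area = (24/2)·5.500²·sin(360°/24) = 93.95 mm²); the 25×26.5 cube at (8, 15) contributes its full rectangle (area 662.50 mm²); the cylinder at (5.5, 11) is not intersected at this z (z outside [6, 18]); Subtracting the remaining from the first: starting from the r=5.5 cylinder (93.95 mm²), the 25×26.5 cube at (8, 15) misses the remaining region (no effect) — area = 93.95 mm². Overall, the cross-section is a single solid region. Net area = 93.95 mm².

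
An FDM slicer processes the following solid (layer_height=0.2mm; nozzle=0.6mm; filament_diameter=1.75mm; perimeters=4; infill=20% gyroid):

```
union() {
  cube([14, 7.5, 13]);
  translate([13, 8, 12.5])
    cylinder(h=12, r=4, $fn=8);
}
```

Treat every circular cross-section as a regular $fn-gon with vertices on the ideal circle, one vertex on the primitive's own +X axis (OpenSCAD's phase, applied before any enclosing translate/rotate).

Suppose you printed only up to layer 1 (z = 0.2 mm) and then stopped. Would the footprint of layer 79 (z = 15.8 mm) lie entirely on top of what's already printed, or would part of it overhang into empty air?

part overhangs

Compare the two slices. At z = 0.2: the 14×7.5 cube contributes its full rectangle (area 105.00 mm²); the cylinder at (13, 8) is absent (z outside [12.5, 24.5]); Taking the union: only the 14×7.5 cube is present, so the union is just that shape — area = 105.00 mm². At z = 15.8: the cube is absent (z outside [0, 13]); the r=4 cylinder at (13, 8) gives a regular 8-gon of circumradius 4 (constant along its height) (area = (8/2)·4.000²·sin(360°/8) = 45.25 mm²); Combining (union): only the r=4 cylinder at (13, 8) is present, so the union is just that shape — area = 45.25 mm². Checking containment: at z = 15.8 the cross-section extends beyond the z = 0.2 cross-section by about 32.60 mm².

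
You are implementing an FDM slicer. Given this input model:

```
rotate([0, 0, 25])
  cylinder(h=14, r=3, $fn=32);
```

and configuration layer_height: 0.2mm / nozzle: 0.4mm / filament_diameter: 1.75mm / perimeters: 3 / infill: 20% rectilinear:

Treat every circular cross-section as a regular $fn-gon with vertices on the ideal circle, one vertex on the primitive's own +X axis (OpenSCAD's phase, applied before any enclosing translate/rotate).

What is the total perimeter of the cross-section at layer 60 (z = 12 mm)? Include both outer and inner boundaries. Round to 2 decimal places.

18.82 mm

At z = 12 mm: the r=3 cylinder gives a regular 32-gon of circumradius 3 (constant along its height) (perimeter = 2·32·3.000·sin(180°/32) = 18.82 mm); (rotated 25° about Z; rotation is an isometry so areas/perimeters/island counts are preserved). Overall, the cross-section is a single solid region. Total boundary length (outer) = 18.82 mm.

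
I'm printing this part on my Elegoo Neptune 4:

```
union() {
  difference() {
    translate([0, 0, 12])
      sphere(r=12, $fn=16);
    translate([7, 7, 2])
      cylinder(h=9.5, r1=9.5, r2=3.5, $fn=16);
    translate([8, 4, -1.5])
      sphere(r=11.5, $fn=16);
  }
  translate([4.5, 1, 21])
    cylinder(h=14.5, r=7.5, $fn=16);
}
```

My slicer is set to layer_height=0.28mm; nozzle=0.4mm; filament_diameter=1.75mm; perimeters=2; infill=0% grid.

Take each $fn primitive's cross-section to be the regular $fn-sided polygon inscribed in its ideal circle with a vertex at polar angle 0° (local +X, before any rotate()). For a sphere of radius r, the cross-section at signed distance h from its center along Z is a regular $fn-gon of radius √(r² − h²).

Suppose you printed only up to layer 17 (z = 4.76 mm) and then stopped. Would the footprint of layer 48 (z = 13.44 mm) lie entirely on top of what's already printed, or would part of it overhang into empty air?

part overhangs

Compare the two slices. At z = 4.76: the r=12 sphere contributes a regular 16-gon of circumradius √(12²−7.24²) = 9.570 (area = (16/2)·9.570²·sin(360°/16) = 280.38 mm²); the cone at (7, 7): at t=0.291 of its height the radius interpolates to r₁+(r₂−r₁)t = 7.757, giving a regular 16-gon of that circumradius (area = (16/2)·7.757²·sin(360°/16) = 184.20 mm²); the sphere at (8, 4): section is a regular 16-gon, circumradius = √(r²−h²) = √(11.5²−6.26²) = 9.647 (area = (16/2)·9.647²·sin(360°/16) = 284.91 mm²); Subtracting the remaining from the first: starting from the r=12 sphere (280.38 mm²), the cone at (7, 7) partially overlaps it — only the 69.71 mm² overlap (of its 184.20 mm²) is removed, clipping the outline; the r=11.5 sphere at (8, 4) partially overlaps it — only the 50.02 mm² overlap (of its 284.91 mm²) is removed, clipping the outline — area = 160.64 mm²; the cylinder at (4.5, 1) does not reach this height (z outside [21, 35.5]); Merging all regions: only the result so far is present, so the union is just that shape — area = 160.64 mm². At z = 13.44: the r=12 sphere slices to a regular 16-gon of circumradius 11.913 (√(r²−h²) with h=1.44 from center) (area = (16/2)·11.913²·sin(360°/16) = 434.50 mm²); the cone at (7, 7) is absent (z outside [2, 11.5]); the sphere at (8, 4) is not intersected at this z (|z−center|=14.940 > r=11.5); After the difference (first − rest): none of the subtracted shapes is present at this height, so the r=12 sphere is unchanged — area = 434.50 mm²; the cylinder at (4.5, 1) is absent (z outside [21, 35.5]); Taking the union: only the result so far is present, so the union is just that shape — area = 434.50 mm². Checking containment: at z = 13.44 the cross-section extends beyond the z = 4.76 cross-section by about 273.86 mm².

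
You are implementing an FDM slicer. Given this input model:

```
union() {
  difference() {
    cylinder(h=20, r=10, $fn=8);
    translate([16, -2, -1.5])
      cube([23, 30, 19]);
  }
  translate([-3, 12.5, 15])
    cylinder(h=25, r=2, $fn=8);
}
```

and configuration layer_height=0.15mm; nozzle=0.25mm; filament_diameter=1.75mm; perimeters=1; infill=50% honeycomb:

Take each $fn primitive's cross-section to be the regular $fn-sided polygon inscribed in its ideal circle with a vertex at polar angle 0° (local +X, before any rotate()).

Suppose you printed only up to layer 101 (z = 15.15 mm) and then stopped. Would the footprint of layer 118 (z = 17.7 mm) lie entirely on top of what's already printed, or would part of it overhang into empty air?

entirely on top

Compare the two slices. At z = 15.15: the r=10 cylinder gives a regular 8-gon of circumradius 10 (constant along its height) (area = (8/2)·10.000²·sin(360°/8) = 282.84 mm²); the 23×30 cube at (16, -2) contributes its full rectangle (area 690.00 mm²); After the difference (first − rest): starting from the r=10 cylinder (282.84 mm²), the 23×30 cube at (16, -2) misses the remaining region (no effect) — area = 282.84 mm²; the r=2 cylinder at (-3, 12.5) contributes a regular 8-gon of circumradius 2 (area = (8/2)·2.000²·sin(360°/8) = 11.31 mm²); Combining (union): the 2 present regions are separate (no shared area or edge), so areas and boundary lengths simply add and each stays a separate island — area = 294.16 mm². At z = 17.7: the r=10 cylinder contributes a regular 8-gon of circumradius 10 (area = (8/2)·10.000²·sin(360°/8) = 282.84 mm²); the cube at (16, -2) is absent (z outside [-1.5, 17.5]); Subtracting the remaining from the first: none of the subtracted shapes is present at this height, so the r=10 cylinder is unchanged — area = 282.84 mm²; the r=2 cylinder at (-3, 12.5) gives a regular 8-gon of circumradius 2 (constant along its height) (area = (8/2)·2.000²·sin(360°/8) = 11.31 mm²); Merging all regions: the 2 present regions are separate (no shared area or edge), so areas and boundary lengths simply add and each stays a separate island — area = 294.16 mm². Checking containment: the cross-section at z = 17.7 is a subset of the cross-section at z = 15.15.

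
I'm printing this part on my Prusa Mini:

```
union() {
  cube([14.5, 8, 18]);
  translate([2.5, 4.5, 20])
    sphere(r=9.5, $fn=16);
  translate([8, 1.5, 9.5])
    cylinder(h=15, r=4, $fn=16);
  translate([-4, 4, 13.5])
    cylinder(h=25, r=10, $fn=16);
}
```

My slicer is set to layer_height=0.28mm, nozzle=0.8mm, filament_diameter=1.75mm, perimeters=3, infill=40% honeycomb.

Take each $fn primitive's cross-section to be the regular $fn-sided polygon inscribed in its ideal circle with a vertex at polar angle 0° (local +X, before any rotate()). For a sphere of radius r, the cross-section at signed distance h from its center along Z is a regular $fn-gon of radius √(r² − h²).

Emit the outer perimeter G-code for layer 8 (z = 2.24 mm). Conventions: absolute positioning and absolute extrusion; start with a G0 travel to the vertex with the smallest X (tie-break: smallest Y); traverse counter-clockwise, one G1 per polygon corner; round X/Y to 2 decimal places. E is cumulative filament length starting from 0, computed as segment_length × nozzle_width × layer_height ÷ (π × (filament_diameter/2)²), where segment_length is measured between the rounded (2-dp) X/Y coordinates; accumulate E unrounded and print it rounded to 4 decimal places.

At z = 2.24 mm: the cube is present — its section is the full 14.5×8 rectangle; the sphere at (2.5, 4.5) is absent (|z−center|=17.760 > r=9.5); the cylinder at (8, 1.5) does not reach this height (z outside [9.5, 24.5]); the cylinder at (-4, 4) is absent (z outside [13.5, 38.5]); Combining (union): only the 14.5×8 cube is present, so the union is just that shape — 1 connected region. The outline is a single polygon with 4 vertices. Extrusion per mm of travel: 0.8 × 0.28 / (π × 0.875²) = 0.093128. Accumulating E over each segment gives final E = 4.1908.

G0 X0.00 Y0.00 Z2.24
G1 X14.50 Y0.00 E1.3504
G1 X14.50 Y8.00 E2.0954
G1 X0.00 Y8.00 E3.4457
G1 X0.00 Y0.00 E4.1908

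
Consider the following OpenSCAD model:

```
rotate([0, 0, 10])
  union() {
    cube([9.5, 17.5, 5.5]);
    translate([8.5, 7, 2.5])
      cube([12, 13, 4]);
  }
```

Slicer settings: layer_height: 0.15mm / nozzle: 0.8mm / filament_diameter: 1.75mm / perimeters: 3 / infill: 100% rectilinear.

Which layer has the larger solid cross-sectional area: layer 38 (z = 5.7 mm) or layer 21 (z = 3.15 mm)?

layer 21 (z = 3.15 mm)

Layer 38 (z = 5.7): the cube does not reach this height (z outside [0, 5.5]); the 12×13 cube at (8.5, 7) contributes its full rectangle (area 156.00 mm²); Merging all regions: only the 12×13 cube at (8.5, 7) is present, so the union is just that shape — area = 156.00 mm²; (rotated 10° about Z; rotation is an isometry so areas/perimeters/island counts are preserved). So its area = 156.00 mm². Layer 21 (z = 3.15): the cube is present — its section is the full 9.5×17.5 rectangle (area 166.25 mm²); the cube at (8.5, 7) (footprint 12×13) is included at this height (area 156.00 mm²); Merging all regions: the regions partially overlap — summed areas 322.25 mm² minus the doubly-counted overlap 10.50 mm² gives 311.75 mm² — area = 311.75 mm²; (rotated 10° about Z; rotation is an isometry so areas/perimeters/island counts are preserved). So its area = 311.75 mm². Layer 21 is larger (311.75 vs 156.00 mm²).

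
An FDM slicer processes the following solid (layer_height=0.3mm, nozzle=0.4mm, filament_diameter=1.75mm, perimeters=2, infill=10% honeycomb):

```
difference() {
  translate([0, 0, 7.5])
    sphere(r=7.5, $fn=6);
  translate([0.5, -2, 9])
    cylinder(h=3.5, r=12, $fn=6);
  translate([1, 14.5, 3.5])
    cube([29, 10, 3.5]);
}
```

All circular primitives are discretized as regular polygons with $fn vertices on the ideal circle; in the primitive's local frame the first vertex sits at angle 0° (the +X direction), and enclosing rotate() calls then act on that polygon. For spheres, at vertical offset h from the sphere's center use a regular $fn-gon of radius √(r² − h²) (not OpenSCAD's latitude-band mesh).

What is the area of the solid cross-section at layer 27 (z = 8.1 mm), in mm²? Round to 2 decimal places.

145.21 mm²

At z = 8.1 mm: the sphere: section is a regular 6-gon, circumradius = √(r²−h²) = √(7.5²−0.6²) = 7.476 (area = (6/2)·7.476²·sin(360°/6) = 145.21 mm²); the cylinder at (0.5, -2) does not reach this height (z outside [9, 12.5]); the cube at (1, 14.5) is not intersected at this z (z outside [3.5, 7]); After the difference (first − rest): none of the subtracted shapes is present at this height, so the r=7.5 sphere is unchanged — area = 145.21 mm². Overall, the cross-section is a single solid region. Net area = 145.21 mm².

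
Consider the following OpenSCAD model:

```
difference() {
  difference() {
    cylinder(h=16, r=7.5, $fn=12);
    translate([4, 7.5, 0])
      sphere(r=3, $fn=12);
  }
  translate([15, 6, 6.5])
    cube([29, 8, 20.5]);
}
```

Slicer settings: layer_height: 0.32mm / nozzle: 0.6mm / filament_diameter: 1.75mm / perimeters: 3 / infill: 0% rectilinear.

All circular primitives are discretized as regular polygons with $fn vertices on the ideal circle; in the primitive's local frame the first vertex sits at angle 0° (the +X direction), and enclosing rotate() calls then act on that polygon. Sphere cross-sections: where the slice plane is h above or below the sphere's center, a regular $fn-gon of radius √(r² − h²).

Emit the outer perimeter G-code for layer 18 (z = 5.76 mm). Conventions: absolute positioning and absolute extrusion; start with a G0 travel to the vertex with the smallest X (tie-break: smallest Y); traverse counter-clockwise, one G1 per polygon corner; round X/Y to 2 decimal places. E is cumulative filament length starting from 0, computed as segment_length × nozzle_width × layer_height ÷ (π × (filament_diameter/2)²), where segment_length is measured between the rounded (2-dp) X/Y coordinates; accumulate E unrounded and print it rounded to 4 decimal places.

G0 X-7.50 Y0.00 Z5.76
G1 X-6.50 Y-3.75 E0.3098
G1 X-3.75 Y-6.50 E0.6202
G1 X0.00 Y-7.50 E0.9300
G1 X3.75 Y-6.50 E1.2398
G1 X6.50 Y-3.75 E1.5503
G1 X7.50 Y0.00 E1.8601
G1 X6.50 Y3.75 E2.1699
G1 X3.75 Y6.50 E2.4803
G1 X0.00 Y7.50 E2.7901
G1 X-3.75 Y6.50 E3.0999
G1 X-6.50 Y3.75 E3.4104
G1 X-7.50 Y0.00 E3.7202

At z = 5.76 mm: the r=7.5 cylinder gives a regular 12-gon of circumradius 7.5 (constant along its height); the sphere at (4, 7.5) does not reach this height (|z−center|=5.760 > r=3); Taking the first minus the rest: none of the subtracted shapes is present at this height, so the r=7.5 cylinder is unchanged — 1 connected region; the cube at (15, 6) does not reach this height (z outside [6.5, 27]); Subtracting the remaining from the first: none of the subtracted shapes is present at this height, so the result so far is unchanged — 1 connected region. The outline is a single polygon with 12 vertices. Extrusion per mm of travel: 0.6 × 0.32 / (π × 0.875²) = 0.079824. Accumulating E over each segment gives final E = 3.7202.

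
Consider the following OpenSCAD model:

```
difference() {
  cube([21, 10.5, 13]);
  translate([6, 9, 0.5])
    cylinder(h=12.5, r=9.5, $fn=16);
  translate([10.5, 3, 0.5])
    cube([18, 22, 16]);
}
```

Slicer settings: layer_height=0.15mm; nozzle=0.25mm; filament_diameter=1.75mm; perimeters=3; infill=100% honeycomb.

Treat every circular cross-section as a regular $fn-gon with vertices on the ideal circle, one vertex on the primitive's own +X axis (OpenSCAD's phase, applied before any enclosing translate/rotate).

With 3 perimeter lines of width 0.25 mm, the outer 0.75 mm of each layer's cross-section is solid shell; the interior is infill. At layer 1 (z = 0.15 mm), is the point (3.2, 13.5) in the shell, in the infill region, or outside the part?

outside

At z = 0.15 mm: the cube (footprint 21×10.5) is included at this height; the cylinder at (6, 9) is not intersected at this z (z outside [0.5, 13]); the cube at (10.5, 3) does not reach this height (z outside [0.5, 16.5]); Subtracting the remaining from the first: none of the subtracted shapes is present at this height, so the 21×10.5 cube is unchanged — 1 connected region. Overall, the cross-section is a single solid region. The nearest boundary edge runs (21.00, 10.50)→(0.00, 10.50); distance from the point to it = 3.00 mm. The point is not inside any of the regions above, so it lies outside the cross-section (3.00 mm from the nearest boundary).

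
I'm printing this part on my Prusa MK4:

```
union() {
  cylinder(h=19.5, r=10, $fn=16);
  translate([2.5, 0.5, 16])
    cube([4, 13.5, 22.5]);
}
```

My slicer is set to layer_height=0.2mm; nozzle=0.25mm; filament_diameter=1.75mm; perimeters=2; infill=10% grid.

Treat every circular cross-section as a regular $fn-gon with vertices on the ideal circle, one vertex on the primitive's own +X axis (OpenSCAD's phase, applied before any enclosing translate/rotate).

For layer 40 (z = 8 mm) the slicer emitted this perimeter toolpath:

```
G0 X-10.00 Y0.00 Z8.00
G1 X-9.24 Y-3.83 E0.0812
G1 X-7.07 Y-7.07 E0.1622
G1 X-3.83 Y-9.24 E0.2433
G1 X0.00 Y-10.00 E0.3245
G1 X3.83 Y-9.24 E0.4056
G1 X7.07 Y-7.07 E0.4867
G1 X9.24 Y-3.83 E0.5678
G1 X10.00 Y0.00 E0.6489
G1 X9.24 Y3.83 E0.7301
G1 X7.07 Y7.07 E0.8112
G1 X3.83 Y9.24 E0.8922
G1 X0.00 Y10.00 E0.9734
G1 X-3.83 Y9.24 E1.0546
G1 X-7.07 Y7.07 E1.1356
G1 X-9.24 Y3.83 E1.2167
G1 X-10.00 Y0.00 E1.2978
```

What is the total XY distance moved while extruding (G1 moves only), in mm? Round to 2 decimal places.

62.43 mm

Sum the Euclidean lengths of each G1 segment: total = 62.43 mm.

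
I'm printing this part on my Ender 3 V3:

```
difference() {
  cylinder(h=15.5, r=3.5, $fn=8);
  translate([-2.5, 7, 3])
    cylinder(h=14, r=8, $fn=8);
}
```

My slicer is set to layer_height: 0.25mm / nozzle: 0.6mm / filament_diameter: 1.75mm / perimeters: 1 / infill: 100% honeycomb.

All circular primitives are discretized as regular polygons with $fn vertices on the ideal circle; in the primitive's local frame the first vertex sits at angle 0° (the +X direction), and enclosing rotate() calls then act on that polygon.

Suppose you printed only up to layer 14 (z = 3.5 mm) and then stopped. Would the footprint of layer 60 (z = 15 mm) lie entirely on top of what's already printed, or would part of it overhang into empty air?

Compare the two slices. At z = 3.5: the r=3.5 cylinder contributes a regular 8-gon of circumradius 3.5 (area = (8/2)·3.500²·sin(360°/8) = 34.65 mm²); the cylinder at (-2.5, 7): section is a regular 8-gon, circumradius r=8 (area = (8/2)·8.000²·sin(360°/8) = 181.02 mm²); After the difference (first − rest): starting from the r=3.5 cylinder (34.65 mm²), the r=8 cylinder at (-2.5, 7) partially overlaps it — only the 16.97 mm² overlap (of its 181.02 mm²) is removed, clipping the outline — area = 17.68 mm². At z = 15: the r=3.5 cylinder gives a regular 8-gon of circumradius 3.5 (constant along its height) (area = (8/2)·3.500²·sin(360°/8) = 34.65 mm²); the r=8 cylinder at (-2.5, 7) contributes a regular 8-gon of circumradius 8 (area = (8/2)·8.000²·sin(360°/8) = 181.02 mm²); After the difference (first − rest): starting from the r=3.5 cylinder (34.65 mm²), the r=8 cylinder at (-2.5, 7) partially overlaps it — only the 16.97 mm² overlap (of its 181.02 mm²) is removed, clipping the outline — area = 17.68 mm². Checking containment: the cross-section at z = 15 is a subset of the cross-section at z = 3.5.

entirely on top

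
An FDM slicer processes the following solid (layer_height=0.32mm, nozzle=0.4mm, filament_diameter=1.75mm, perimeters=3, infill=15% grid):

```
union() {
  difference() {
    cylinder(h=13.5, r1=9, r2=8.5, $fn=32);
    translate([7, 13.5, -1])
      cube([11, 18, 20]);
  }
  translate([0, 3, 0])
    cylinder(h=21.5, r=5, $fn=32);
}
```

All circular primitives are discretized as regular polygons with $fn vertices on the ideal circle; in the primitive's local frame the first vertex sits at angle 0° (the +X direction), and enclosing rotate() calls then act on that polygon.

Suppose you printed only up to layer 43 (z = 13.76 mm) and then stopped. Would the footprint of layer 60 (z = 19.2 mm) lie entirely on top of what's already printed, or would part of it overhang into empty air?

entirely on top

Compare the two slices. At z = 13.76: the cone does not reach this height (z outside [0, 13.5]); the 11×18 cube at (7, 13.5) contributes its full rectangle (area 198.00 mm²); Taking the first minus the rest: the first operand is absent here, so nothing remains; the r=5 cylinder at (0, 3) gives a regular 32-gon of circumradius 5 (constant along its height) (area = (32/2)·5.000²·sin(360°/32) = 78.04 mm²); Merging all regions: only the r=5 cylinder at (0, 3) is present, so the union is just that shape — area = 78.04 mm². At z = 19.2: the cone is not intersected at this z (z outside [0, 13.5]); the cube at (7, 13.5) is not intersected at this z (z outside [-1, 19]); After the difference (first − rest): the first operand is absent here, so nothing remains; the cylinder at (0, 3): section is a regular 32-gon, circumradius r=5 (area = (32/2)·5.000²·sin(360°/32) = 78.04 mm²); Combining (union): only the r=5 cylinder at (0, 3) is present, so the union is just that shape — area = 78.04 mm². Checking containment: the cross-section at z = 19.2 is a subset of the cross-section at z = 13.76.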